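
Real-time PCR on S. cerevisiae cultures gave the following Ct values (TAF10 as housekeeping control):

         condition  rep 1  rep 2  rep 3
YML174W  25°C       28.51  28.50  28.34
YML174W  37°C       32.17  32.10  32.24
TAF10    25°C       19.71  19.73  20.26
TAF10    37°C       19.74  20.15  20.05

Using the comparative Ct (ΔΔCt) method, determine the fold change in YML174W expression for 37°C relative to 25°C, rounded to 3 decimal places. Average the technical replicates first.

0.080

Mean Ct: YML174W 25°C 28.450; YML174W 37°C 32.170; TAF10 25°C 19.900; TAF10 37°C 19.980
ΔCt(25°C) = 28.450 − 19.900 = 8.550
ΔCt(37°C) = 32.170 − 19.980 = 12.190
ΔΔCt = 12.190 − 8.550 = 3.640
Fold change = 2^(−3.640) = 0.0802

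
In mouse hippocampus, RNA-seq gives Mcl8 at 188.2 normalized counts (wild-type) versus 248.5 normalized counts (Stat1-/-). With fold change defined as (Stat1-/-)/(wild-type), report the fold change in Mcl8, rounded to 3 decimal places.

Fold change = 248.5 / 188.2 = 1.3204
Mcl8 is upregulated.

1.320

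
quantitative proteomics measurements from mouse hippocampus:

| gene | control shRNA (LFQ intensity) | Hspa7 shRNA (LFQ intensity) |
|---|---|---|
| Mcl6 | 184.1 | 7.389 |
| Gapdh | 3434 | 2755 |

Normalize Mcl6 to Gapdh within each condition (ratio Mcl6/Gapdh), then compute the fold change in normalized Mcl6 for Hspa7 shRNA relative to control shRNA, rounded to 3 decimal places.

Mcl6/Gapdh (control shRNA) = 184.1 / 3434 = 0.053611
Mcl6/Gapdh (Hspa7 shRNA) = 7.389 / 2755 = 0.002682
Fold change = 0.002682 / 0.053611 = 0.0500

0.050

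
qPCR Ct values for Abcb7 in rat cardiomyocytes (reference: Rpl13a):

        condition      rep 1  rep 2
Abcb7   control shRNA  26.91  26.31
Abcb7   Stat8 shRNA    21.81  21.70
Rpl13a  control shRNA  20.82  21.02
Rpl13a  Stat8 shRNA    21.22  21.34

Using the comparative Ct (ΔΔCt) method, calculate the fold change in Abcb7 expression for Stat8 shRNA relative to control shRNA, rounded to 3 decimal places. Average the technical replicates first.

Mean Ct: Abcb7 control shRNA 26.610; Abcb7 Stat8 shRNA 21.755; Rpl13a control shRNA 20.920; Rpl13a Stat8 shRNA 21.280
ΔCt(control shRNA) = 26.610 − 20.920 = 5.690
ΔCt(Stat8 shRNA) = 21.755 − 21.280 = 0.475
ΔΔCt = 0.475 − 5.690 = -5.215
Fold change = 2^(−(-5.215)) = 2^5.215 = 37.1425

37.143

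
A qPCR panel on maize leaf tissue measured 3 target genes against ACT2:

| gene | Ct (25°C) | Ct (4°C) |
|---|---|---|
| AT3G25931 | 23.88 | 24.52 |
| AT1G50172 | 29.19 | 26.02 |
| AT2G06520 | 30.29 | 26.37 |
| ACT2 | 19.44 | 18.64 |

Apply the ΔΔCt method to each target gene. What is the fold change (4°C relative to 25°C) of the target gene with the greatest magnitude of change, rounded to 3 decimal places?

8.694

AT3G25931: ΔΔCt = (24.52−18.64) − (23.88−19.44) = 5.88 − 4.44 = 1.44; fold change = 2^-1.44 = 0.369
AT1G50172: ΔΔCt = (26.02−18.64) − (29.19−19.44) = 7.38 − 9.75 = -2.37; fold change = 2^2.37 = 5.169
AT2G06520: ΔΔCt = (26.37−18.64) − (30.29−19.44) = 7.73 − 10.85 = -3.12; fold change = 2^3.12 = 8.694
AT2G06520 has the largest |ΔΔCt| = 3.12.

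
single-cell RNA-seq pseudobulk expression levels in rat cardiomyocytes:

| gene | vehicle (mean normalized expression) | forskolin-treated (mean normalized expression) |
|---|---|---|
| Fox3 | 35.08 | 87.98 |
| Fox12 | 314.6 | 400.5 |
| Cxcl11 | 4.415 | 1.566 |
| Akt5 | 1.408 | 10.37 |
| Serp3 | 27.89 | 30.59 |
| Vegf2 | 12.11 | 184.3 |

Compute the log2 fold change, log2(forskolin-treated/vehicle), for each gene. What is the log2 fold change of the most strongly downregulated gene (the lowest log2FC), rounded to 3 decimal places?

log2(87.98/35.08) = 1.327  (Fox3)
log2(400.5/314.6) = 0.348  (Fox12)
log2(1.566/4.415) = -1.495  (Cxcl11)
log2(10.37/1.408) = 2.881  (Akt5)
log2(30.59/27.89) = 0.133  (Serp3)
log2(184.3/12.11) = 3.928  (Vegf2)
Cxcl11 is most strongly downregulated.

-1.495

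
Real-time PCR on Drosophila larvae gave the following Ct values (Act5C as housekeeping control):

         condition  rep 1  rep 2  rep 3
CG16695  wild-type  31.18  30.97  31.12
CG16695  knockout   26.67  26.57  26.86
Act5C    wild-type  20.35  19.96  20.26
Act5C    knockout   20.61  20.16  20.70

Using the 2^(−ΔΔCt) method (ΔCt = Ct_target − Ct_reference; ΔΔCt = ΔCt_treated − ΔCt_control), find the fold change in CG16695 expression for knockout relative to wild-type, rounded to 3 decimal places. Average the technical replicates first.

25.813

Mean Ct: CG16695 wild-type 31.090; CG16695 knockout 26.700; Act5C wild-type 20.190; Act5C knockout 20.490
ΔCt(wild-type) = 31.090 − 20.190 = 10.900
ΔCt(knockout) = 26.700 − 20.490 = 6.210
ΔΔCt = 6.210 − 10.900 = -4.690
Fold change = 2^(−(-4.690)) = 2^4.690 = 25.8125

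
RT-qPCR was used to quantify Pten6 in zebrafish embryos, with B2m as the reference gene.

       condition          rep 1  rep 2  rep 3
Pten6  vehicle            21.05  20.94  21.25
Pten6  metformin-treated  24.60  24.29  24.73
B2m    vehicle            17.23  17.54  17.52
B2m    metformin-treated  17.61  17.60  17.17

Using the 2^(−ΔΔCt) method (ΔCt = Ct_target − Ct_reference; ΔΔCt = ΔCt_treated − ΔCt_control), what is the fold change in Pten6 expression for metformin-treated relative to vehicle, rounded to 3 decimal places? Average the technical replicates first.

Mean Ct: Pten6 vehicle 21.080; Pten6 metformin-treated 24.540; B2m vehicle 17.430; B2m metformin-treated 17.460
ΔCt(vehicle) = 21.080 − 17.430 = 3.650
ΔCt(metformin-treated) = 24.540 − 17.460 = 7.080
ΔΔCt = 7.080 − 3.650 = 3.430
Fold change = 2^(−3.430) = 0.0928

0.093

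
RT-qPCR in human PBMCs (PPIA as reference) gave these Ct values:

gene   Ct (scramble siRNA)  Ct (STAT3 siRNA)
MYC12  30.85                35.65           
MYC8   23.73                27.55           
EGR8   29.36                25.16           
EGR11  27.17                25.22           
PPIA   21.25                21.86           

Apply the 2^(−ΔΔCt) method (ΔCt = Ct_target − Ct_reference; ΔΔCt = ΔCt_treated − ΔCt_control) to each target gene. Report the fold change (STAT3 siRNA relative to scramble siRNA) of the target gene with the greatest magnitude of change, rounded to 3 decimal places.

28.051

MYC12: ΔΔCt = (35.65−21.86) − (30.85−21.25) = 13.79 − 9.60 = 4.19; fold change = 2^-4.19 = 0.055
MYC8: ΔΔCt = (27.55−21.86) − (23.73−21.25) = 5.69 − 2.48 = 3.21; fold change = 2^-3.21 = 0.108
EGR8: ΔΔCt = (25.16−21.86) − (29.36−21.25) = 3.30 − 8.11 = -4.81; fold change = 2^4.81 = 28.051
EGR11: ΔΔCt = (25.22−21.86) − (27.17−21.25) = 3.36 − 5.92 = -2.56; fold change = 2^2.56 = 5.897
EGR8 has the largest |ΔΔCt| = 4.81.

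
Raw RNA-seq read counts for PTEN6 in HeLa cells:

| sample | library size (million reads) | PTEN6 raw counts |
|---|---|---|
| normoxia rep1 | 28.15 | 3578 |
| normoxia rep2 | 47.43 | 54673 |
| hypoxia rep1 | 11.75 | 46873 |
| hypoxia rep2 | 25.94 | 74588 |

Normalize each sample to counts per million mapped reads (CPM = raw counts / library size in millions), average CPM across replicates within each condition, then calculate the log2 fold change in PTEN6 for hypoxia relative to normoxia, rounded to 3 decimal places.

CPM(normoxia rep1) = 3578 / 28.15 = 127.1048
CPM(normoxia rep2) = 54673 / 47.43 = 1152.7093
CPM(hypoxia rep1) = 46873 / 11.75 = 3989.1915
CPM(hypoxia rep2) = 74588 / 25.94 = 2875.4048
mean CPM(normoxia) = 639.9070; mean CPM(hypoxia) = 3432.2981
Fold change = 3432.2981 / 639.9070 = 5.36375
log2(5.36375) = 2.4232

2.423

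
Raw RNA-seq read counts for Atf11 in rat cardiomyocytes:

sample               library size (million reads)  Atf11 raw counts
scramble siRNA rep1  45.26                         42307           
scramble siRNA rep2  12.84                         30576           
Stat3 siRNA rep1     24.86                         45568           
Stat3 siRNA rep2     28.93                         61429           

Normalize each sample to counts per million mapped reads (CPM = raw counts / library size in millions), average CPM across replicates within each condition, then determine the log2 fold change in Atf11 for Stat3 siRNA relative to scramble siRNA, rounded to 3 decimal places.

CPM(scramble siRNA rep1) = 42307 / 45.26 = 934.7548
CPM(scramble siRNA rep2) = 30576 / 12.84 = 2381.3084
CPM(Stat3 siRNA rep1) = 45568 / 24.86 = 1832.9847
CPM(Stat3 siRNA rep2) = 61429 / 28.93 = 2123.3667
mean CPM(scramble siRNA) = 1658.0316; mean CPM(Stat3 siRNA) = 1978.1757
Fold change = 1978.1757 / 1658.0316 = 1.19309
log2(1.19309) = 0.2547

0.255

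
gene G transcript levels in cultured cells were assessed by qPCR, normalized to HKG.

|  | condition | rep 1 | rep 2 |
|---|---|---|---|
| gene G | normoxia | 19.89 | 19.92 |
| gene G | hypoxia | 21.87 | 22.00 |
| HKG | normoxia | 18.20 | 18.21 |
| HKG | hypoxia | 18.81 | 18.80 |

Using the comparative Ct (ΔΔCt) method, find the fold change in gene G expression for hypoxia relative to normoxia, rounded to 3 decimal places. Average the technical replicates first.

0.371

Mean Ct: gene G normoxia 19.905; gene G hypoxia 21.935; HKG normoxia 18.205; HKG hypoxia 18.805
ΔCt(normoxia) = 19.905 − 18.205 = 1.700
ΔCt(hypoxia) = 21.935 − 18.805 = 3.130
ΔΔCt = 3.130 − 1.700 = 1.430
Fold change = 2^(−1.430) = 0.3711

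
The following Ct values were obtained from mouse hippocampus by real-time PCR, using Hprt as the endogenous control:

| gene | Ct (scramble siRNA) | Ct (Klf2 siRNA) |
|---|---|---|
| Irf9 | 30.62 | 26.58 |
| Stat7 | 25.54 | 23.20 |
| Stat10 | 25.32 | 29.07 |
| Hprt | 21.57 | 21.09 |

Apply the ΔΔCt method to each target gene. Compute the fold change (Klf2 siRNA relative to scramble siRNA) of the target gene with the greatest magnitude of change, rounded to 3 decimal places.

Irf9: ΔΔCt = (26.58−21.09) − (30.62−21.57) = 5.49 − 9.05 = -3.56; fold change = 2^3.56 = 11.794
Stat7: ΔΔCt = (23.20−21.09) − (25.54−21.57) = 2.11 − 3.97 = -1.86; fold change = 2^1.86 = 3.630
Stat10: ΔΔCt = (29.07−21.09) − (25.32−21.57) = 7.98 − 3.75 = 4.23; fold change = 2^-4.23 = 0.053
Stat10 has the largest |ΔΔCt| = 4.23.

0.053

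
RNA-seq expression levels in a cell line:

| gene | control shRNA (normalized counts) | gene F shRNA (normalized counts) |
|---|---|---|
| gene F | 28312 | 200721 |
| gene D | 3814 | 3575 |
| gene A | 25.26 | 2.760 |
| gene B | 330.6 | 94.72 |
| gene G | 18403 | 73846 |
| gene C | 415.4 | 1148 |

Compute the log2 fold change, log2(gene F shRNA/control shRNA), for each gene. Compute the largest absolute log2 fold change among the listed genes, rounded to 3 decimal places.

3.194

log2(200721/28312) = 2.826  (gene F)
log2(3575/3814) = -0.093  (gene D)
log2(2.760/25.26) = -3.194  (gene A)
log2(94.72/330.6) = -1.803  (gene B)
log2(73846/18403) = 2.005  (gene G)
log2(1148/415.4) = 1.467  (gene C)
The largest magnitude belongs to gene A.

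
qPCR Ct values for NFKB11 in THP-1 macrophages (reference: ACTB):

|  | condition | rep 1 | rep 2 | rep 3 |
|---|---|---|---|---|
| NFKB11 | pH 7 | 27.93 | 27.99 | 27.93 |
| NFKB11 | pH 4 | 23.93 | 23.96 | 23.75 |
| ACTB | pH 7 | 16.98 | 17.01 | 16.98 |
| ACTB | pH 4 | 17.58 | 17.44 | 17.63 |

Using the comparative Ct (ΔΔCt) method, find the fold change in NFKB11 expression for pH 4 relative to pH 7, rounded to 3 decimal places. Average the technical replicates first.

Mean Ct: NFKB11 pH 7 27.950; NFKB11 pH 4 23.880; ACTB pH 7 16.990; ACTB pH 4 17.550
ΔCt(pH 7) = 27.950 − 16.990 = 10.960
ΔCt(pH 4) = 23.880 − 17.550 = 6.330
ΔΔCt = 6.330 − 10.960 = -4.630
Fold change = 2^(−(-4.630)) = 2^4.630 = 24.7610

24.761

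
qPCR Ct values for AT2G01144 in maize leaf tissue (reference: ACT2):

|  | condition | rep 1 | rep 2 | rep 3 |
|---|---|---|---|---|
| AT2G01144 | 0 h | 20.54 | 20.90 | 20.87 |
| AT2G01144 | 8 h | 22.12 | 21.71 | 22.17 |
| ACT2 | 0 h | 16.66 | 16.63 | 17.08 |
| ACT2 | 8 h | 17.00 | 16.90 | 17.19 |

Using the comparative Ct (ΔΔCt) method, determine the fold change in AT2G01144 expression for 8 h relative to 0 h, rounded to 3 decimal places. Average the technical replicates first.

0.503

Mean Ct: AT2G01144 0 h 20.770; AT2G01144 8 h 22.000; ACT2 0 h 16.790; ACT2 8 h 17.030
ΔCt(0 h) = 20.770 − 16.790 = 3.980
ΔCt(8 h) = 22.000 − 17.030 = 4.970
ΔΔCt = 4.970 − 3.980 = 0.990
Fold change = 2^(−0.990) = 0.5035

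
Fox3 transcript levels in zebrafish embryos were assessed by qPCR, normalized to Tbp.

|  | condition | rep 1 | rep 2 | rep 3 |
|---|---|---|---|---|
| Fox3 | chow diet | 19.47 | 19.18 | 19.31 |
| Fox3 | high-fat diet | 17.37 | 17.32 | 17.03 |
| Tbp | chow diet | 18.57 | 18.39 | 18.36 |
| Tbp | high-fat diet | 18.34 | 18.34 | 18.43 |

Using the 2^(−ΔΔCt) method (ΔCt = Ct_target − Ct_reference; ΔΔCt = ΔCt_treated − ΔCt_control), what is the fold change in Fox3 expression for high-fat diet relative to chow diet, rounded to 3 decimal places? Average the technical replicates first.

Mean Ct: Fox3 chow diet 19.320; Fox3 high-fat diet 17.240; Tbp chow diet 18.440; Tbp high-fat diet 18.370
ΔCt(chow diet) = 19.320 − 18.440 = 0.880
ΔCt(high-fat diet) = 17.240 − 18.370 = -1.130
ΔΔCt = -1.130 − 0.880 = -2.010
Fold change = 2^(−(-2.010)) = 2^2.010 = 4.0278

4.028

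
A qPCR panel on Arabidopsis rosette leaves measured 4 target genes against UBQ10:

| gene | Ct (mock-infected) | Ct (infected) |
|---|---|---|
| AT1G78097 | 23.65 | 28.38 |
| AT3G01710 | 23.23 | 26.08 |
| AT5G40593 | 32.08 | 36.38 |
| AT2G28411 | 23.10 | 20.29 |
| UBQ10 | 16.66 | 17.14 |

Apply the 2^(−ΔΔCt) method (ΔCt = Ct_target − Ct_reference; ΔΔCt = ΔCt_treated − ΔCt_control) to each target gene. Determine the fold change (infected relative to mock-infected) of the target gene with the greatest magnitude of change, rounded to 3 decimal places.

AT1G78097: ΔΔCt = (28.38−17.14) − (23.65−16.66) = 11.24 − 6.99 = 4.25; fold change = 2^-4.25 = 0.053
AT3G01710: ΔΔCt = (26.08−17.14) − (23.23−16.66) = 8.94 − 6.57 = 2.37; fold change = 2^-2.37 = 0.193
AT5G40593: ΔΔCt = (36.38−17.14) − (32.08−16.66) = 19.24 − 15.42 = 3.82; fold change = 2^-3.82 = 0.071
AT2G28411: ΔΔCt = (20.29−17.14) − (23.10−16.66) = 3.15 − 6.44 = -3.29; fold change = 2^3.29 = 9.781
AT1G78097 has the largest |ΔΔCt| = 4.25.

0.053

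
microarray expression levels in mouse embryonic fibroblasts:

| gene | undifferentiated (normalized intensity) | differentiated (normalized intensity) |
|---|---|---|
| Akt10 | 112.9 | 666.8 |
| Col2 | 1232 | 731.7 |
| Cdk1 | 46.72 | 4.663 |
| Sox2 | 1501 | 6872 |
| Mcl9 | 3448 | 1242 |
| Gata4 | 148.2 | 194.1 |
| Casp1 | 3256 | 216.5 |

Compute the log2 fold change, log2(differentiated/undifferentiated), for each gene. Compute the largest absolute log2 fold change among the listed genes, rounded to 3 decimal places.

log2(666.8/112.9) = 2.562  (Akt10)
log2(731.7/1232) = -0.752  (Col2)
log2(4.663/46.72) = -3.325  (Cdk1)
log2(6872/1501) = 2.195  (Sox2)
log2(1242/3448) = -1.473  (Mcl9)
log2(194.1/148.2) = 0.389  (Gata4)
log2(216.5/3256) = -3.911  (Casp1)
The largest magnitude belongs to Casp1.

3.911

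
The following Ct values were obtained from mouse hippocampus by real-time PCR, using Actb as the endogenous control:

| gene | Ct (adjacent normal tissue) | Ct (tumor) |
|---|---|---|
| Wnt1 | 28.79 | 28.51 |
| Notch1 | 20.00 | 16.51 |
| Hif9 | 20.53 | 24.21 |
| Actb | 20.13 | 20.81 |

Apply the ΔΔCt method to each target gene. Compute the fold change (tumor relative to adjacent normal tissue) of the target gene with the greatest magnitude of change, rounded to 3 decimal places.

Wnt1: ΔΔCt = (28.51−20.81) − (28.79−20.13) = 7.70 − 8.66 = -0.96; fold change = 2^0.96 = 1.945
Notch1: ΔΔCt = (16.51−20.81) − (20.00−20.13) = -4.30 − (-0.13) = -4.17; fold change = 2^4.17 = 18.001
Hif9: ΔΔCt = (24.21−20.81) − (20.53−20.13) = 3.40 − 0.40 = 3.00; fold change = 2^-3.00 = 0.125
Notch1 has the largest |ΔΔCt| = 4.17.

18.001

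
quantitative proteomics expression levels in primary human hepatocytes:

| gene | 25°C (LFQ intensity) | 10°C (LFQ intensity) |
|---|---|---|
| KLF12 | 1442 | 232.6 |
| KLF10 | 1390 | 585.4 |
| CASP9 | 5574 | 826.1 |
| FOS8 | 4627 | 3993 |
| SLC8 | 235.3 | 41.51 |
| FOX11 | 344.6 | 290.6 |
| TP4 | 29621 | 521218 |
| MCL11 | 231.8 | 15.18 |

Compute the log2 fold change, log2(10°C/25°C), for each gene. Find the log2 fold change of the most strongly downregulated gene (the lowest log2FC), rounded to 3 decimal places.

log2(232.6/1442) = -2.632  (KLF12)
log2(585.4/1390) = -1.248  (KLF10)
log2(826.1/5574) = -2.754  (CASP9)
log2(3993/4627) = -0.213  (FOS8)
log2(41.51/235.3) = -2.503  (SLC8)
log2(290.6/344.6) = -0.246  (FOX11)
log2(521218/29621) = 4.137  (TP4)
log2(15.18/231.8) = -3.933  (MCL11)
MCL11 is most strongly downregulated.

-3.933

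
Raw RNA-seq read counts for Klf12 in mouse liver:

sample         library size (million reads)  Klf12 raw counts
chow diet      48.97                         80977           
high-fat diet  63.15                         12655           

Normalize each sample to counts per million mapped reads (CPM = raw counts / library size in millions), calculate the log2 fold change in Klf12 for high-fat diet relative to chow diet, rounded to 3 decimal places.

CPM(chow diet) = 80977 / 48.97 = 1653.6042
CPM(high-fat diet) = 12655 / 63.15 = 200.3959
Fold change = 200.3959 / 1653.6042 = 0.12119
log2(0.12119) = -3.0447

-3.045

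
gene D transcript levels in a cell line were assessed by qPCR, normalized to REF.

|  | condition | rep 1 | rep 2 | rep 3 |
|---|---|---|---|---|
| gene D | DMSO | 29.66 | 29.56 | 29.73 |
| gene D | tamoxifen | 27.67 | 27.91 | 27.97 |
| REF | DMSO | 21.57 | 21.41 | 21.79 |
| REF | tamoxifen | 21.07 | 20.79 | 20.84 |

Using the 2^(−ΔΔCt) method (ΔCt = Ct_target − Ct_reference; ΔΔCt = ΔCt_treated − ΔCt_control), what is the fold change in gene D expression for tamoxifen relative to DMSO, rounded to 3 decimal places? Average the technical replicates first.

2.158

Mean Ct: gene D DMSO 29.650; gene D tamoxifen 27.850; REF DMSO 21.590; REF tamoxifen 20.900
ΔCt(DMSO) = 29.650 − 21.590 = 8.060
ΔCt(tamoxifen) = 27.850 − 20.900 = 6.950
ΔΔCt = 6.950 − 8.060 = -1.110
Fold change = 2^(−(-1.110)) = 2^1.110 = 2.1585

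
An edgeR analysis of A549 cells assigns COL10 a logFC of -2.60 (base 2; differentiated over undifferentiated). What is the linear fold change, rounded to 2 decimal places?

0.16

Fold change = 2^(-2.60) = 0.165
That is, COL10 drops to 16.5% of the undifferentiated level.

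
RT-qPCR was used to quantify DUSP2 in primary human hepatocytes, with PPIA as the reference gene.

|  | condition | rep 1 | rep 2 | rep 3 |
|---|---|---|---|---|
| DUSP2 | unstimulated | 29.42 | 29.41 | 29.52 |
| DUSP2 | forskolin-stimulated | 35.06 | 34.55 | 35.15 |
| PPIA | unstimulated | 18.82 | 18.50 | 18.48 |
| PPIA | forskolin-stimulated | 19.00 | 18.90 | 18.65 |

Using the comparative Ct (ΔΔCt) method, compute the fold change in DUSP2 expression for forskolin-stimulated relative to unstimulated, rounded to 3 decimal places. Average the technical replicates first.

Mean Ct: DUSP2 unstimulated 29.450; DUSP2 forskolin-stimulated 34.920; PPIA unstimulated 18.600; PPIA forskolin-stimulated 18.850
ΔCt(unstimulated) = 29.450 − 18.600 = 10.850
ΔCt(forskolin-stimulated) = 34.920 − 18.850 = 16.070
ΔΔCt = 16.070 − 10.850 = 5.220
Fold change = 2^(−5.220) = 0.0268

0.027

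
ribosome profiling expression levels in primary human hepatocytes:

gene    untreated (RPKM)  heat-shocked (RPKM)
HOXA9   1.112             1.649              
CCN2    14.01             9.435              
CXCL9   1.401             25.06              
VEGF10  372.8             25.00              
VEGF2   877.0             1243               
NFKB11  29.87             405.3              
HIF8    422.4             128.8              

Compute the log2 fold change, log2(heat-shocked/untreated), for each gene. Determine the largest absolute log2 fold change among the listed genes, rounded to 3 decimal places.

4.161

log2(1.649/1.112) = 0.568  (HOXA9)
log2(9.435/14.01) = -0.570  (CCN2)
log2(25.06/1.401) = 4.161  (CXCL9)
log2(25.00/372.8) = -3.898  (VEGF10)
log2(1243/877.0) = 0.503  (VEGF2)
log2(405.3/29.87) = 3.762  (NFKB11)
log2(128.8/422.4) = -1.713  (HIF8)
The largest magnitude belongs to CXCL9.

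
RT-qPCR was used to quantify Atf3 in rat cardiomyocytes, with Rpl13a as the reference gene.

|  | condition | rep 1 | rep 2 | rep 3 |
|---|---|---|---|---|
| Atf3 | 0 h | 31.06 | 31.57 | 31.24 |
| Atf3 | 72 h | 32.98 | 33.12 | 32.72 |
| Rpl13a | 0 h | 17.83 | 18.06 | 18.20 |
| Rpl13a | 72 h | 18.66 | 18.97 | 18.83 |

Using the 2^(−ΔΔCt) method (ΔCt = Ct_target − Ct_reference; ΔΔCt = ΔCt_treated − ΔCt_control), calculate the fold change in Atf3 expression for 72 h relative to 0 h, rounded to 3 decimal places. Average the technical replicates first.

Mean Ct: Atf3 0 h 31.290; Atf3 72 h 32.940; Rpl13a 0 h 18.030; Rpl13a 72 h 18.820
ΔCt(0 h) = 31.290 − 18.030 = 13.260
ΔCt(72 h) = 32.940 − 18.820 = 14.120
ΔΔCt = 14.120 − 13.260 = 0.860
Fold change = 2^(−0.860) = 0.5510

0.551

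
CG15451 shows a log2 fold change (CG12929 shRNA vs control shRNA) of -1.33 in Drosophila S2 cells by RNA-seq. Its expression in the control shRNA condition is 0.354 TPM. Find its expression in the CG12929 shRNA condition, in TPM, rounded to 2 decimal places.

Fold change = 2^(-1.33) = 0.3978
CG12929 shRNA expression = 0.354 × 0.3978 = 0.14

0.14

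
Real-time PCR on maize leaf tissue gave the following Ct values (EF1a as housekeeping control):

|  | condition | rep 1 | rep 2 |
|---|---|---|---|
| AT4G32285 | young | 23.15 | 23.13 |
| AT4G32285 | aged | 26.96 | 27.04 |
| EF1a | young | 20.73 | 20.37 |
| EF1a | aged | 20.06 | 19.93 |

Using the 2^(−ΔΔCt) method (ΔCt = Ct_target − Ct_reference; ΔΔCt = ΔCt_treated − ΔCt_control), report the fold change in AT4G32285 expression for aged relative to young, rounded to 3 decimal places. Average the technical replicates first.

0.047

Mean Ct: AT4G32285 young 23.140; AT4G32285 aged 27.000; EF1a young 20.550; EF1a aged 19.995
ΔCt(young) = 23.140 − 20.550 = 2.590
ΔCt(aged) = 27.000 − 19.995 = 7.005
ΔΔCt = 7.005 − 2.590 = 4.415
Fold change = 2^(−4.415) = 0.0469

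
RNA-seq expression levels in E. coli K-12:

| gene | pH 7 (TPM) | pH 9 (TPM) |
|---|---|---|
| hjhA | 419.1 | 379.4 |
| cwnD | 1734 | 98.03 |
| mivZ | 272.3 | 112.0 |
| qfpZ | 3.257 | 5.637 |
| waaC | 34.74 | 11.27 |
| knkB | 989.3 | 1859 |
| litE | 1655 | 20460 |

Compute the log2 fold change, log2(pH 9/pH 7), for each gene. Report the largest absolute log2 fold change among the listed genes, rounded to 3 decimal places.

4.145

log2(379.4/419.1) = -0.144  (hjhA)
log2(98.03/1734) = -4.145  (cwnD)
log2(112.0/272.3) = -1.282  (mivZ)
log2(5.637/3.257) = 0.791  (qfpZ)
log2(11.27/34.74) = -1.624  (waaC)
log2(1859/989.3) = 0.910  (knkB)
log2(20460/1655) = 3.628  (litE)
The largest magnitude belongs to cwnD.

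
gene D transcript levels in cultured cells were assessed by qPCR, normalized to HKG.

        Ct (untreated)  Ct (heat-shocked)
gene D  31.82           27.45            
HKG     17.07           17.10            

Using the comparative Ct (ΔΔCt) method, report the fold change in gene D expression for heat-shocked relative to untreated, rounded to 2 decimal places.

21.11

ΔCt(untreated) = 31.820 − 17.070 = 14.750
ΔCt(heat-shocked) = 27.450 − 17.100 = 10.350
ΔΔCt = 10.350 − 14.750 = -4.400
Fold change = 2^(−(-4.400)) = 2^4.400 = 21.112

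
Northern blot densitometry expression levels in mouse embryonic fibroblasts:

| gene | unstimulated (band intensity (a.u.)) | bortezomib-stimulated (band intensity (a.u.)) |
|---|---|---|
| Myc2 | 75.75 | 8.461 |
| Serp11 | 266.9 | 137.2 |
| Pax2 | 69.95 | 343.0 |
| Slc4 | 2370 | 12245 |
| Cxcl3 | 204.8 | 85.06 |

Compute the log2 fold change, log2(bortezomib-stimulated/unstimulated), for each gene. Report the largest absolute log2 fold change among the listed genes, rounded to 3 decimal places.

log2(8.461/75.75) = -3.162  (Myc2)
log2(137.2/266.9) = -0.960  (Serp11)
log2(343.0/69.95) = 2.294  (Pax2)
log2(12245/2370) = 2.369  (Slc4)
log2(85.06/204.8) = -1.268  (Cxcl3)
The largest magnitude belongs to Myc2.

3.162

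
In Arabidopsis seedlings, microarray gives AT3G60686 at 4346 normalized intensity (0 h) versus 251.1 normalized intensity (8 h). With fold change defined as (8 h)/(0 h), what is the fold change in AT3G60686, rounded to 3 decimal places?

Fold change = 251.1 / 4346 = 0.0578
AT3G60686 is downregulated.

0.058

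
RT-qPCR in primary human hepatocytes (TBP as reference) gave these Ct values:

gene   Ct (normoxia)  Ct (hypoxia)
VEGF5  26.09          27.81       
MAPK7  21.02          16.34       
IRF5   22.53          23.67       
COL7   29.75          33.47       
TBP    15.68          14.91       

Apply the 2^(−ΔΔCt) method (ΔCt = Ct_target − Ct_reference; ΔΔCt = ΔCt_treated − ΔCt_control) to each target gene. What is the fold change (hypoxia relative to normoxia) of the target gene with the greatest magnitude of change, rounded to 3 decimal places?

VEGF5: ΔΔCt = (27.81−14.91) − (26.09−15.68) = 12.90 − 10.41 = 2.49; fold change = 2^-2.49 = 0.178
MAPK7: ΔΔCt = (16.34−14.91) − (21.02−15.68) = 1.43 − 5.34 = -3.91; fold change = 2^3.91 = 15.032
IRF5: ΔΔCt = (23.67−14.91) − (22.53−15.68) = 8.76 − 6.85 = 1.91; fold change = 2^-1.91 = 0.266
COL7: ΔΔCt = (33.47−14.91) − (29.75−15.68) = 18.56 − 14.07 = 4.49; fold change = 2^-4.49 = 0.045
COL7 has the largest |ΔΔCt| = 4.49.

0.045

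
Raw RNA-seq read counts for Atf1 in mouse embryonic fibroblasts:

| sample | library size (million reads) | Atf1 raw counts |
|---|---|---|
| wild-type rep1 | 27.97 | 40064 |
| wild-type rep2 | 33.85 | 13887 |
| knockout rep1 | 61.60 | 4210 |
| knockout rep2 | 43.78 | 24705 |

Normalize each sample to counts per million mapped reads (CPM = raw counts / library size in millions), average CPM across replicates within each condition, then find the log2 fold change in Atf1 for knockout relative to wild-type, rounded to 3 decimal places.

CPM(wild-type rep1) = 40064 / 27.97 = 1432.3918
CPM(wild-type rep2) = 13887 / 33.85 = 410.2511
CPM(knockout rep1) = 4210 / 61.60 = 68.3442
CPM(knockout rep2) = 24705 / 43.78 = 564.2988
mean CPM(wild-type) = 921.3215; mean CPM(knockout) = 316.3215
Fold change = 316.3215 / 921.3215 = 0.34333
log2(0.34333) = -1.5423

-1.542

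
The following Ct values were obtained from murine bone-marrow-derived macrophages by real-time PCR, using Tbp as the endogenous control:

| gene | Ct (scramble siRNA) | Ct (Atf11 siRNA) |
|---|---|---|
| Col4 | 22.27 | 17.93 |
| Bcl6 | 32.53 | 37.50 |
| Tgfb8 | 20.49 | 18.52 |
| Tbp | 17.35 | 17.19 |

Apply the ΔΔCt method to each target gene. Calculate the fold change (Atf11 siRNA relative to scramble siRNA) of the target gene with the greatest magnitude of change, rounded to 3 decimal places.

Col4: ΔΔCt = (17.93−17.19) − (22.27−17.35) = 0.74 − 4.92 = -4.18; fold change = 2^4.18 = 18.126
Bcl6: ΔΔCt = (37.50−17.19) − (32.53−17.35) = 20.31 − 15.18 = 5.13; fold change = 2^-5.13 = 0.029
Tgfb8: ΔΔCt = (18.52−17.19) − (20.49−17.35) = 1.33 − 3.14 = -1.81; fold change = 2^1.81 = 3.506
Bcl6 has the largest |ΔΔCt| = 5.13.

0.029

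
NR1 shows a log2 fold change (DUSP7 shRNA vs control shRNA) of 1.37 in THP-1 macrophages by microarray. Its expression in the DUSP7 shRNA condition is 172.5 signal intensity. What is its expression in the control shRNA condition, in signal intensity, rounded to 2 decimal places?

Fold change = 2^(1.37) = 2.5847
control shRNA expression = 172.5 / 2.5847 = 66.74

66.74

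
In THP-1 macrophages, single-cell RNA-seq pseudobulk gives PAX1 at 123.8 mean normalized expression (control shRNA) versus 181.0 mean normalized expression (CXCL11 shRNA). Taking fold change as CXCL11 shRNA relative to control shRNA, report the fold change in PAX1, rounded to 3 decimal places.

1.462

Fold change = 181.0 / 123.8 = 1.4620
PAX1 is upregulated.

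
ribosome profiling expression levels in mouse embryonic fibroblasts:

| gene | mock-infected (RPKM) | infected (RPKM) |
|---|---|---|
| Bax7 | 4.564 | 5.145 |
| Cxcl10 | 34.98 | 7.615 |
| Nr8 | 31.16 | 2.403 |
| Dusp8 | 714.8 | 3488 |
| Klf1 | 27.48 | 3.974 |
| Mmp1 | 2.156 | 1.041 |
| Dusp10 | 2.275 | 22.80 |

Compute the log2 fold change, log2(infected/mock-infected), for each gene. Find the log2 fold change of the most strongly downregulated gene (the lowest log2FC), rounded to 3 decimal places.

-3.697

log2(5.145/4.564) = 0.173  (Bax7)
log2(7.615/34.98) = -2.200  (Cxcl10)
log2(2.403/31.16) = -3.697  (Nr8)
log2(3488/714.8) = 2.287  (Dusp8)
log2(3.974/27.48) = -2.790  (Klf1)
log2(1.041/2.156) = -1.050  (Mmp1)
log2(22.80/2.275) = 3.325  (Dusp10)
Nr8 is most strongly downregulated.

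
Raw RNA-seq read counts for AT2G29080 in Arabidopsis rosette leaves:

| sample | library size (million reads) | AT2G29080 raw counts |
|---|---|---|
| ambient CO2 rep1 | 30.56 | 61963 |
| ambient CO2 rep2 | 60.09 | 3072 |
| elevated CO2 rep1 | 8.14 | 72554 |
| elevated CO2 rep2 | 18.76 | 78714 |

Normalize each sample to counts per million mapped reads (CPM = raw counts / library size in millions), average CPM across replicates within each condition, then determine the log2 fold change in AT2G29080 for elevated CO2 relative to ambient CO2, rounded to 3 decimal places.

2.657

CPM(ambient CO2 rep1) = 61963 / 30.56 = 2027.5851
CPM(ambient CO2 rep2) = 3072 / 60.09 = 51.1233
CPM(elevated CO2 rep1) = 72554 / 8.14 = 8913.2678
CPM(elevated CO2 rep2) = 78714 / 18.76 = 4195.8422
mean CPM(ambient CO2) = 1039.3542; mean CPM(elevated CO2) = 6554.5550
Fold change = 6554.5550 / 1039.3542 = 6.30637
log2(6.30637) = 2.6568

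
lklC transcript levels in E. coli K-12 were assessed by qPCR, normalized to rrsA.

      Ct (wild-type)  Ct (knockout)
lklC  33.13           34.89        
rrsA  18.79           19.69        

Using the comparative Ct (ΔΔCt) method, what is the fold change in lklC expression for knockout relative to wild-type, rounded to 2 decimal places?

0.55

ΔCt(wild-type) = 33.130 − 18.790 = 14.340
ΔCt(knockout) = 34.890 − 19.690 = 15.200
ΔΔCt = 15.200 − 14.340 = 0.860
Fold change = 2^(−0.860) = 0.551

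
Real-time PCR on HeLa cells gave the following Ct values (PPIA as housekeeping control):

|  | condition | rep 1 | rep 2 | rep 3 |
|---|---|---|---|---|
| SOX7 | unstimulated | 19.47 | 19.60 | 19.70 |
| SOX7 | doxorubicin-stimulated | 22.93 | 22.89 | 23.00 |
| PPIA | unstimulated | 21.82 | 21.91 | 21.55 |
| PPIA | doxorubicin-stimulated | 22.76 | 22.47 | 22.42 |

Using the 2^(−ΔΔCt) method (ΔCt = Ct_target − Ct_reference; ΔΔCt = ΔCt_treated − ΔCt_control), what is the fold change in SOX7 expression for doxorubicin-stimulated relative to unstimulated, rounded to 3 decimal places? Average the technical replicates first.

0.170

Mean Ct: SOX7 unstimulated 19.590; SOX7 doxorubicin-stimulated 22.940; PPIA unstimulated 21.760; PPIA doxorubicin-stimulated 22.550
ΔCt(unstimulated) = 19.590 − 21.760 = -2.170
ΔCt(doxorubicin-stimulated) = 22.940 − 22.550 = 0.390
ΔΔCt = 0.390 − (-2.170) = 2.560
Fold change = 2^(−2.560) = 0.1696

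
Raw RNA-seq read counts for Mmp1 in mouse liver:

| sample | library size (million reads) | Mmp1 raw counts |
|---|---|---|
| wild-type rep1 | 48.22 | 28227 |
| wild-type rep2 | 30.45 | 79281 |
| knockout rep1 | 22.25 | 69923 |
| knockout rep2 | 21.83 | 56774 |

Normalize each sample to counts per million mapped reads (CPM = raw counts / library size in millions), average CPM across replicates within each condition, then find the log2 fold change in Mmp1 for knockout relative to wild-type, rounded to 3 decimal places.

0.849

CPM(wild-type rep1) = 28227 / 48.22 = 585.3795
CPM(wild-type rep2) = 79281 / 30.45 = 2603.6453
CPM(knockout rep1) = 69923 / 22.25 = 3142.6067
CPM(knockout rep2) = 56774 / 21.83 = 2600.7329
mean CPM(wild-type) = 1594.5124; mean CPM(knockout) = 2871.6698
Fold change = 2871.6698 / 1594.5124 = 1.80097
log2(1.80097) = 0.8488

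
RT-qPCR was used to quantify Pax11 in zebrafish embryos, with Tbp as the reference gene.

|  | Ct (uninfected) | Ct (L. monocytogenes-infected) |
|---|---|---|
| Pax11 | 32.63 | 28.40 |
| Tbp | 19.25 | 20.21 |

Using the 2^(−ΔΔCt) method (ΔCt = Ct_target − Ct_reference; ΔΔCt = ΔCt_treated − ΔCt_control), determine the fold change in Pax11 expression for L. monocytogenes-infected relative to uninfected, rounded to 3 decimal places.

36.504

ΔCt(uninfected) = 32.630 − 19.250 = 13.380
ΔCt(L. monocytogenes-infected) = 28.400 − 20.210 = 8.190
ΔΔCt = 8.190 − 13.380 = -5.190
Fold change = 2^(−(-5.190)) = 2^5.190 = 36.5044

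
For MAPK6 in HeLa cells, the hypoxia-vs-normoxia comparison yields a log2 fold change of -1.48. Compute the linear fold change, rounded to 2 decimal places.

Fold change = 2^(-1.48) = 0.358

0.36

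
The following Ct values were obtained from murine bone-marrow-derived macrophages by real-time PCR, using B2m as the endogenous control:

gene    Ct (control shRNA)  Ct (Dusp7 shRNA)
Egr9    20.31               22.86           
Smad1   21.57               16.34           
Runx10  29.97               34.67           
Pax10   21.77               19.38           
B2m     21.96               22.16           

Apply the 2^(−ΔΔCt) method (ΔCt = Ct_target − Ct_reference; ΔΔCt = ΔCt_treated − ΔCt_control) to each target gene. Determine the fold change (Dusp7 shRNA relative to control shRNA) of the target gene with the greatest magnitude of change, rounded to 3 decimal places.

Egr9: ΔΔCt = (22.86−22.16) − (20.31−21.96) = 0.70 − (-1.65) = 2.35; fold change = 2^-2.35 = 0.196
Smad1: ΔΔCt = (16.34−22.16) − (21.57−21.96) = -5.82 − (-0.39) = -5.43; fold change = 2^5.43 = 43.111
Runx10: ΔΔCt = (34.67−22.16) − (29.97−21.96) = 12.51 − 8.01 = 4.50; fold change = 2^-4.50 = 0.044
Pax10: ΔΔCt = (19.38−22.16) − (21.77−21.96) = -2.78 − (-0.19) = -2.59; fold change = 2^2.59 = 6.021
Smad1 has the largest |ΔΔCt| = 5.43.

43.111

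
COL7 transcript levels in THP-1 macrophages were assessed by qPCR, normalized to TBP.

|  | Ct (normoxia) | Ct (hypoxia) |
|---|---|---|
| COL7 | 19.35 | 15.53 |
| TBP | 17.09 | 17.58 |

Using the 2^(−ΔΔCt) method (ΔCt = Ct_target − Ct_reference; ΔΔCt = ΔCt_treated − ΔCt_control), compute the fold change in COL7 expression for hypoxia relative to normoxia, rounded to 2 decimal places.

19.84

ΔCt(normoxia) = 19.350 − 17.090 = 2.260
ΔCt(hypoxia) = 15.530 − 17.580 = -2.050
ΔΔCt = -2.050 − 2.260 = -4.310
Fold change = 2^(−(-4.310)) = 2^4.310 = 19.835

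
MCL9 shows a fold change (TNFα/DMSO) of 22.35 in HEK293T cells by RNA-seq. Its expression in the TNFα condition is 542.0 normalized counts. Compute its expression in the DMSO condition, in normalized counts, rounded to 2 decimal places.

24.25

DMSO expression = 542.0 / 22.35 = 24.25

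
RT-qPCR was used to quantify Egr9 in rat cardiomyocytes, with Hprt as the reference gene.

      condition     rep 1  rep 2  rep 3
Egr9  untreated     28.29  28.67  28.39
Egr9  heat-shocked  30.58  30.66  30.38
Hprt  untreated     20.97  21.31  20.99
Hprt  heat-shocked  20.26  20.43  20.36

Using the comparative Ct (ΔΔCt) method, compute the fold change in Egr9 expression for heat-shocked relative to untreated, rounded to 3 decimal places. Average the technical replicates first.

0.141

Mean Ct: Egr9 untreated 28.450; Egr9 heat-shocked 30.540; Hprt untreated 21.090; Hprt heat-shocked 20.350
ΔCt(untreated) = 28.450 − 21.090 = 7.360
ΔCt(heat-shocked) = 30.540 − 20.350 = 10.190
ΔΔCt = 10.190 − 7.360 = 2.830
Fold change = 2^(−2.830) = 0.1406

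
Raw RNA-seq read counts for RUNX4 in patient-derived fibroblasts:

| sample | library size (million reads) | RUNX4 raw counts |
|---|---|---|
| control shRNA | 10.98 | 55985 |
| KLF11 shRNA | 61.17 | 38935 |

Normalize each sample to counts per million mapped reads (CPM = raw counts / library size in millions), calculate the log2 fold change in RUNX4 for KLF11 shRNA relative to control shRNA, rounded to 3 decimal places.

-3.002

CPM(control shRNA) = 55985 / 10.98 = 5098.8160
CPM(KLF11 shRNA) = 38935 / 61.17 = 636.5048
Fold change = 636.5048 / 5098.8160 = 0.12483
log2(0.12483) = -3.0019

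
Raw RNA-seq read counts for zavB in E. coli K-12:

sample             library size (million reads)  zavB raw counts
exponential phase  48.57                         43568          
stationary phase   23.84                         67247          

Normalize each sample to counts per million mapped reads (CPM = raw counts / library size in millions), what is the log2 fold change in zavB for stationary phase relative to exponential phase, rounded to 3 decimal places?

1.653

CPM(exponential phase) = 43568 / 48.57 = 897.0146
CPM(stationary phase) = 67247 / 23.84 = 2820.7634
Fold change = 2820.7634 / 897.0146 = 3.14461
log2(3.14461) = 1.6529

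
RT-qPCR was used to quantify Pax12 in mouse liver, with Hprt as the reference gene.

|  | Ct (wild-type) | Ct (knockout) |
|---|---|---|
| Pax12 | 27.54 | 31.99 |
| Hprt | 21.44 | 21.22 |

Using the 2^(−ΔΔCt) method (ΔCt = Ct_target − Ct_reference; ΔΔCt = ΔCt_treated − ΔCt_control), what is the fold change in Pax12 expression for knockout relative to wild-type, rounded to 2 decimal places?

0.04

ΔCt(wild-type) = 27.540 − 21.440 = 6.100
ΔCt(knockout) = 31.990 − 21.220 = 10.770
ΔΔCt = 10.770 − 6.100 = 4.670
Fold change = 2^(−4.670) = 0.039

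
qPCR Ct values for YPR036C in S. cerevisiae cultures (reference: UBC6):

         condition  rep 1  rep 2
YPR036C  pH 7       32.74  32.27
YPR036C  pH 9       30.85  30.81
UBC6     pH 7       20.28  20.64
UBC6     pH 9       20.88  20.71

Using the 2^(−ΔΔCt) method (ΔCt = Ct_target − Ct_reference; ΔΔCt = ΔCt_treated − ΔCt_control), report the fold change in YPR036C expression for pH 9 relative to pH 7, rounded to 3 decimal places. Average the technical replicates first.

4.028

Mean Ct: YPR036C pH 7 32.505; YPR036C pH 9 30.830; UBC6 pH 7 20.460; UBC6 pH 9 20.795
ΔCt(pH 7) = 32.505 − 20.460 = 12.045
ΔCt(pH 9) = 30.830 − 20.795 = 10.035
ΔΔCt = 10.035 − 12.045 = -2.010
Fold change = 2^(−(-2.010)) = 2^2.010 = 4.0278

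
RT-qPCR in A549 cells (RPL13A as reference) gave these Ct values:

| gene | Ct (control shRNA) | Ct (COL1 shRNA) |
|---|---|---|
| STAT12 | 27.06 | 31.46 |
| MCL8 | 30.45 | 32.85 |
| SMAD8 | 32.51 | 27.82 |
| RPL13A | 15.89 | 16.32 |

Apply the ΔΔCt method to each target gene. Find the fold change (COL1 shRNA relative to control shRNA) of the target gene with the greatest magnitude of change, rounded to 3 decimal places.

34.776

STAT12: ΔΔCt = (31.46−16.32) − (27.06−15.89) = 15.14 − 11.17 = 3.97; fold change = 2^-3.97 = 0.064
MCL8: ΔΔCt = (32.85−16.32) − (30.45−15.89) = 16.53 − 14.56 = 1.97; fold change = 2^-1.97 = 0.255
SMAD8: ΔΔCt = (27.82−16.32) − (32.51−15.89) = 11.50 − 16.62 = -5.12; fold change = 2^5.12 = 34.776
SMAD8 has the largest |ΔΔCt| = 5.12.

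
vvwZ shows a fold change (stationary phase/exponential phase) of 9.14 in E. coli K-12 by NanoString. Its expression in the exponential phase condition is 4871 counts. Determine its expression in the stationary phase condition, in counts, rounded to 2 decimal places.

44520.94

stationary phase expression = 4871 × 9.14 = 44520.94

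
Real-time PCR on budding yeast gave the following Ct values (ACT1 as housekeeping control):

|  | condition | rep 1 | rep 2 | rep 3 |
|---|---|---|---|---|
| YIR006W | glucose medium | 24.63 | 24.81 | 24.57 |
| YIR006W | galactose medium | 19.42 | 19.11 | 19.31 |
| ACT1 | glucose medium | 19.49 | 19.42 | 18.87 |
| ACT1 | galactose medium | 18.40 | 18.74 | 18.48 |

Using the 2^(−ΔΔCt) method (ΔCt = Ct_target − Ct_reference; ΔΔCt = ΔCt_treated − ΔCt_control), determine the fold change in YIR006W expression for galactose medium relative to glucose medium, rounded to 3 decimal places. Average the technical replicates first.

25.457

Mean Ct: YIR006W glucose medium 24.670; YIR006W galactose medium 19.280; ACT1 glucose medium 19.260; ACT1 galactose medium 18.540
ΔCt(glucose medium) = 24.670 − 19.260 = 5.410
ΔCt(galactose medium) = 19.280 − 18.540 = 0.740
ΔΔCt = 0.740 − 5.410 = -4.670
Fold change = 2^(−(-4.670)) = 2^4.670 = 25.4572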